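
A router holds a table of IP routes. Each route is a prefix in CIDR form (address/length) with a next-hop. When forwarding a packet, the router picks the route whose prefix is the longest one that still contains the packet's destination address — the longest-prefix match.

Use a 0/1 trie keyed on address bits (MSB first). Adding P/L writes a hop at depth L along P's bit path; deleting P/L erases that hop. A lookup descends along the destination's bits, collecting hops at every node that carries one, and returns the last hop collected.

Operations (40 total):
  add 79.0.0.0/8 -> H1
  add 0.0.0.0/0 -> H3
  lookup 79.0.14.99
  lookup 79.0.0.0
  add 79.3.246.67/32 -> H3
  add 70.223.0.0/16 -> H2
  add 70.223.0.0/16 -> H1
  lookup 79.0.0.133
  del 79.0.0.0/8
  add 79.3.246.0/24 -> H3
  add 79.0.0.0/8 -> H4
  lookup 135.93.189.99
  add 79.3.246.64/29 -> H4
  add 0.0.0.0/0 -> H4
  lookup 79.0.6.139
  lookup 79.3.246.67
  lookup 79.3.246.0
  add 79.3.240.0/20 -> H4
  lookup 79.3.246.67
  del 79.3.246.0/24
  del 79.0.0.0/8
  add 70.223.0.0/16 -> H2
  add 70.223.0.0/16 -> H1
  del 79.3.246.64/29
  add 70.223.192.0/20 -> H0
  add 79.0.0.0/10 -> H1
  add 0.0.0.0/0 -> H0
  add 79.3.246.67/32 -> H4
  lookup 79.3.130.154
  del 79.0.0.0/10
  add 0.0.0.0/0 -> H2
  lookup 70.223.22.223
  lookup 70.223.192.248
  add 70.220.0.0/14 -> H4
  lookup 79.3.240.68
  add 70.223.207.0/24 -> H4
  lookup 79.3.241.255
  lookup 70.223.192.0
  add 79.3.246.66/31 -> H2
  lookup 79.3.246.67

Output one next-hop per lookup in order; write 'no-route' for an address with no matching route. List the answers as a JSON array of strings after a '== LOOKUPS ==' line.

Apply in order:
  + 79.0.0.0/8 (H1) depth=8
  + 0.0.0.0/0 (H3) depth=0
  ? 79.0.14.99  path d0:H3→d1:-→d2:-→d3:-→d4:-→d5:-→d6:-→d7:-→d8:H1  best=H1
  ? 79.0.0.0  path d0:H3→d1:-→d2:-→d3:-→d4:-→d5:-→d6:-→d7:-→d8:H1  best=H1
  + 79.3.246.67/32 (H3) depth=32
  + 70.223.0.0/16 (H2) depth=16
  + 70.223.0.0/16 (H1) depth=16
  ? 79.0.0.133  path d0:H3→d1:-→d2:-→d3:-→d4:-→d5:-→d6:-→d7:-→d8:H1→d9:-→d10:-→d11:-→d12:-→d13:-→d14:-  best=H1
  - 79.0.0.0/8 clear@8
  + 79.3.246.0/24 (H3) depth=24
  + 79.0.0.0/8 (H4) depth=8
  ? 135.93.189.99  path d0:H3  best=H3
  + 79.3.246.64/29 (H4) depth=29
  + 0.0.0.0/0 (H4) depth=0
  ? 79.0.6.139  path d0:H4→d1:-→d2:-→d3:-→d4:-→d5:-→d6:-→d7:-→d8:H4→d9:-→d10:-→d11:-→d12:-→d13:-→d14:-  best=H4
  ? 79.3.246.67  path d0:H4→d1:-→d2:-→d3:-→d4:-→d5:-→d6:-→d7:-→d8:H4→d9:-→d10:-→d11:-→d12:-→d13:-→d14:-→d15:-→d16:-→d17:-→d18:-→d19:-→d20:-→d21:-→d22:-→d23:-→d24:H3→d25:-→d26:-→d27:-→d28:-→d29:H4→d30:-→d31:-→d32:H3  best=H3
  ? 79.3.246.0  path d0:H4→d1:-→d2:-→d3:-→d4:-→d5:-→d6:-→d7:-→d8:H4→d9:-→d10:-→d11:-→d12:-→d13:-→d14:-→d15:-→d16:-→d17:-→d18:-→d19:-→d20:-→d21:-→d22:-→d23:-→d24:H3→d25:-  best=H3
  + 79.3.240.0/20 (H4) depth=20
  ? 79.3.246.67  path d0:H4→d1:-→d2:-→d3:-→d4:-→d5:-→d6:-→d7:-→d8:H4→d9:-→d10:-→d11:-→d12:-→d13:-→d14:-→d15:-→d16:-→d17:-→d18:-→d19:-→d20:H4→d21:-→d22:-→d23:-→d24:H3→d25:-→d26:-→d27:-→d28:-→d29:H4→d30:-→d31:-→d32:H3  best=H3
  - 79.3.246.0/24 clear@24
  - 79.0.0.0/8 clear@8
  + 70.223.0.0/16 (H2) depth=16
  + 70.223.0.0/16 (H1) depth=16
  - 79.3.246.64/29 clear@29
  + 70.223.192.0/20 (H0) depth=20
  + 79.0.0.0/10 (H1) depth=10
  + 0.0.0.0/0 (H0) depth=0
  + 79.3.246.67/32 (H4) depth=32
  ? 79.3.130.154  path d0:H0→d1:-→d2:-→d3:-→d4:-→d5:-→d6:-→d7:-→d8:-→d9:-→d10:H1→d11:-→d12:-→d13:-→d14:-→d15:-→d16:-→d17:-  best=H1
  - 79.0.0.0/10 clear@10
  + 0.0.0.0/0 (H2) depth=0
  ? 70.223.22.223  path d0:H2→d1:-→d2:-→d3:-→d4:-→d5:-→d6:-→d7:-→d8:-→d9:-→d10:-→d11:-→d12:-→d13:-→d14:-→d15:-→d16:H1  best=H1
  ? 70.223.192.248  path d0:H2→d1:-→d2:-→d3:-→d4:-→d5:-→d6:-→d7:-→d8:-→d9:-→d10:-→d11:-→d12:-→d13:-→d14:-→d15:-→d16:H1→d17:-→d18:-→d19:-→d20:H0  best=H0
  + 70.220.0.0/14 (H4) depth=14
  ? 79.3.240.68  path d0:H2→d1:-→d2:-→d3:-→d4:-→d5:-→d6:-→d7:-→d8:-→d9:-→d10:-→d11:-→d12:-→d13:-→d14:-→d15:-→d16:-→d17:-→d18:-→d19:-→d20:H4→d21:-  best=H4
  + 70.223.207.0/24 (H4) depth=24
  ? 79.3.241.255  path d0:H2→d1:-→d2:-→d3:-→d4:-→d5:-→d6:-→d7:-→d8:-→d9:-→d10:-→d11:-→d12:-→d13:-→d14:-→d15:-→d16:-→d17:-→d18:-→d19:-→d20:H4→d21:-  best=H4
  ? 70.223.192.0  path d0:H2→d1:-→d2:-→d3:-→d4:-→d5:-→d6:-→d7:-→d8:-→d9:-→d10:-→d11:-→d12:-→d13:-→d14:H4→d15:-→d16:H1→d17:-→d18:-→d19:-→d20:H0  best=H0
  + 79.3.246.66/31 (H2) depth=31
  ? 79.3.246.67  path d0:H2→d1:-→d2:-→d3:-→d4:-→d5:-→d6:-→d7:-→d8:-→d9:-→d10:-→d11:-→d12:-→d13:-→d14:-→d15:-→d16:-→d17:-→d18:-→d19:-→d20:H4→d21:-→d22:-→d23:-→d24:-→d25:-→d26:-→d27:-→d28:-→d29:-→d30:-→d31:H2→d32:H4  best=H4

== LOOKUPS ==
["H1","H1","H1","H3","H4","H3","H3","H3","H1","H1","H0","H4","H4","H0","H4"]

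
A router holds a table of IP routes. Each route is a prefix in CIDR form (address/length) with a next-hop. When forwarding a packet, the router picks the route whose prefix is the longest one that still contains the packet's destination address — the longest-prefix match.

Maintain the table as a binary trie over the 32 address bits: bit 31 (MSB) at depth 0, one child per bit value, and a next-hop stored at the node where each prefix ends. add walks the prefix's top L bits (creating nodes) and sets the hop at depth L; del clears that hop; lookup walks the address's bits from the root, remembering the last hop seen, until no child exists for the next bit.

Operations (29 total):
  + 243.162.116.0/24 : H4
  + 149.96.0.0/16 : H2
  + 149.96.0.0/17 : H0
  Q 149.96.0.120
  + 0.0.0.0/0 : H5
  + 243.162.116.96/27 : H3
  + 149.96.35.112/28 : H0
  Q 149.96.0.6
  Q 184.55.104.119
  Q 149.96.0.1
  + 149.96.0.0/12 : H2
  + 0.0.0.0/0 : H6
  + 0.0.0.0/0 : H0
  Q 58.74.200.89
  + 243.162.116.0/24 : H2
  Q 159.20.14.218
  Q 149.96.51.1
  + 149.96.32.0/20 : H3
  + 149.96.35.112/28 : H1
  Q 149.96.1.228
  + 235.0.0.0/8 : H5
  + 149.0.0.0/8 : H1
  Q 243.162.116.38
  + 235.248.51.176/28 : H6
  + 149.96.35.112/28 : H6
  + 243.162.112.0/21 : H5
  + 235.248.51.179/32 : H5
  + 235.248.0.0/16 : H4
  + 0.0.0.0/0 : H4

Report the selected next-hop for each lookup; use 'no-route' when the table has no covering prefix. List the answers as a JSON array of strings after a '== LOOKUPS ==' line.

Process each operation:
  + 243.162.116.0/24 (H4) depth=24
  + 149.96.0.0/16 (H2) depth=16
  + 149.96.0.0/17 (H0) depth=17
  lookup 149.96.0.120: bits 10010101011000000 walk d0:-→d1:-→d2:-→d3:-→d4:-→d5:-→d6:-→d7:-→d8:-→d9:-→d10:-→d11:-→d12:-→d13:-→d14:-→d15:-→d16:H2→d17:H0 -> H0
  + 0.0.0.0/0 (H5) depth=0
  + 243.162.116.96/27 (H3) depth=27
  + 149.96.35.112/28 (H0) depth=28
  lookup 149.96.0.6: bits 100101010110000000 walk d0:H5→d1:-→d2:-→d3:-→d4:-→d5:-→d6:-→d7:-→d8:-→d9:-→d10:-→d11:-→d12:-→d13:-→d14:-→d15:-→d16:H2→d17:H0→d18:- -> H0
  lookup 184.55.104.119: bits 10 walk d0:H5→d1:-→d2:- -> H5
  lookup 149.96.0.1: bits 100101010110000000 walk d0:H5→d1:-→d2:-→d3:-→d4:-→d5:-→d6:-→d7:-→d8:-→d9:-→d10:-→d11:-→d12:-→d13:-→d14:-→d15:-→d16:H2→d17:H0→d18:- -> H0
  + 149.96.0.0/12 (H2) depth=12
  + 0.0.0.0/0 (H6) depth=0
  + 0.0.0.0/0 (H0) depth=0
  lookup 58.74.200.89: bits ε walk d0:H0 -> H0
  + 243.162.116.0/24 (H2) depth=24
  lookup 159.20.14.218: bits 1001 walk d0:H0→d1:-→d2:-→d3:-→d4:- -> H0
  lookup 149.96.51.1: bits 1001010101100000001 walk d0:H0→d1:-→d2:-→d3:-→d4:-→d5:-→d6:-→d7:-→d8:-→d9:-→d10:-→d11:-→d12:H2→d13:-→d14:-→d15:-→d16:H2→d17:H0→d18:-→d19:- -> H0
  + 149.96.32.0/20 (H3) depth=20
  + 149.96.35.112/28 (H1) depth=28
  lookup 149.96.1.228: bits 100101010110000000 walk d0:H0→d1:-→d2:-→d3:-→d4:-→d5:-→d6:-→d7:-→d8:-→d9:-→d10:-→d11:-→d12:H2→d13:-→d14:-→d15:-→d16:H2→d17:H0→d18:- -> H0
  + 235.0.0.0/8 (H5) depth=8
  + 149.0.0.0/8 (H1) depth=8
  lookup 243.162.116.38: bits 1111001110100010011101000 walk d0:H0→d1:-→d2:-→d3:-→d4:-→d5:-→d6:-→d7:-→d8:-→d9:-→d10:-→d11:-→d12:-→d13:-→d14:-→d15:-→d16:-→d17:-→d18:-→d19:-→d20:-→d21:-→d22:-→d23:-→d24:H2→d25:- -> H2
  + 235.248.51.176/28 (H6) depth=28
  + 149.96.35.112/28 (H6) depth=28
  + 243.162.112.0/21 (H5) depth=21
  + 235.248.51.179/32 (H5) depth=32
  + 235.248.0.0/16 (H4) depth=16
  + 0.0.0.0/0 (H4) depth=0

== LOOKUPS ==
["H0","H0","H5","H0","H0","H0","H0","H0","H2"]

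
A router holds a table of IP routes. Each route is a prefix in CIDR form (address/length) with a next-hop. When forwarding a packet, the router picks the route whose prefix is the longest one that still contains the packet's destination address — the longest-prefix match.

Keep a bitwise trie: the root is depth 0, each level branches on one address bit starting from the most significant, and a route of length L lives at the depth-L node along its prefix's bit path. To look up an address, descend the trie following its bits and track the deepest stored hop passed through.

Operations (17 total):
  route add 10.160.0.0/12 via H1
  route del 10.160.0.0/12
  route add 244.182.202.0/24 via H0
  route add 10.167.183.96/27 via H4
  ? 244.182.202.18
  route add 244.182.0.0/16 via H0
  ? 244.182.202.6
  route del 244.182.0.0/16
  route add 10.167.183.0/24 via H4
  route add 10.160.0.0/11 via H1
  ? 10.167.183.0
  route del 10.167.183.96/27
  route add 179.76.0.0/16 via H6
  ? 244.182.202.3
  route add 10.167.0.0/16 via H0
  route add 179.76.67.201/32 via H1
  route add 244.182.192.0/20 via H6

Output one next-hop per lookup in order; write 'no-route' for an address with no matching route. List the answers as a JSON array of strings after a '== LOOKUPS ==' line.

Trace:
  add 10.160.0.0/12 -> H1 at depth 12
  - 10.160.0.0/12 clear@12
  add 244.182.202.0/24 -> H0 at depth 24
  add 10.167.183.96/27 -> H4 at depth 27
  ? 244.182.202.18  path d0:-→d1:-→d2:-→d3:-→d4:-→d5:-→d6:-→d7:-→d8:-→d9:-→d10:-→d11:-→d12:-→d13:-→d14:-→d15:-→d16:-→d17:-→d18:-→d19:-→d20:-→d21:-→d22:-→d23:-→d24:H0  best=H0
  add 244.182.0.0/16 -> H0 at depth 16
  ? 244.182.202.6  path d0:-→d1:-→d2:-→d3:-→d4:-→d5:-→d6:-→d7:-→d8:-→d9:-→d10:-→d11:-→d12:-→d13:-→d14:-→d15:-→d16:H0→d17:-→d18:-→d19:-→d20:-→d21:-→d22:-→d23:-→d24:H0  best=H0
  - 244.182.0.0/16 clear@16
  add 10.167.183.0/24 -> H4 at depth 24
  add 10.160.0.0/11 -> H1 at depth 11
  ? 10.167.183.0  path d0:-→d1:-→d2:-→d3:-→d4:-→d5:-→d6:-→d7:-→d8:-→d9:-→d10:-→d11:H1→d12:-→d13:-→d14:-→d15:-→d16:-→d17:-→d18:-→d19:-→d20:-→d21:-→d22:-→d23:-→d24:H4→d25:-  best=H4
  - 10.167.183.96/27 clear@27
  add 179.76.0.0/16 -> H6 at depth 16
  ? 244.182.202.3  path d0:-→d1:-→d2:-→d3:-→d4:-→d5:-→d6:-→d7:-→d8:-→d9:-→d10:-→d11:-→d12:-→d13:-→d14:-→d15:-→d16:-→d17:-→d18:-→d19:-→d20:-→d21:-→d22:-→d23:-→d24:H0  best=H0
  add 10.167.0.0/16 -> H0 at depth 16
  add 179.76.67.201/32 -> H1 at depth 32
  add 244.182.192.0/20 -> H6 at depth 20

== LOOKUPS ==
["H0","H0","H4","H0"]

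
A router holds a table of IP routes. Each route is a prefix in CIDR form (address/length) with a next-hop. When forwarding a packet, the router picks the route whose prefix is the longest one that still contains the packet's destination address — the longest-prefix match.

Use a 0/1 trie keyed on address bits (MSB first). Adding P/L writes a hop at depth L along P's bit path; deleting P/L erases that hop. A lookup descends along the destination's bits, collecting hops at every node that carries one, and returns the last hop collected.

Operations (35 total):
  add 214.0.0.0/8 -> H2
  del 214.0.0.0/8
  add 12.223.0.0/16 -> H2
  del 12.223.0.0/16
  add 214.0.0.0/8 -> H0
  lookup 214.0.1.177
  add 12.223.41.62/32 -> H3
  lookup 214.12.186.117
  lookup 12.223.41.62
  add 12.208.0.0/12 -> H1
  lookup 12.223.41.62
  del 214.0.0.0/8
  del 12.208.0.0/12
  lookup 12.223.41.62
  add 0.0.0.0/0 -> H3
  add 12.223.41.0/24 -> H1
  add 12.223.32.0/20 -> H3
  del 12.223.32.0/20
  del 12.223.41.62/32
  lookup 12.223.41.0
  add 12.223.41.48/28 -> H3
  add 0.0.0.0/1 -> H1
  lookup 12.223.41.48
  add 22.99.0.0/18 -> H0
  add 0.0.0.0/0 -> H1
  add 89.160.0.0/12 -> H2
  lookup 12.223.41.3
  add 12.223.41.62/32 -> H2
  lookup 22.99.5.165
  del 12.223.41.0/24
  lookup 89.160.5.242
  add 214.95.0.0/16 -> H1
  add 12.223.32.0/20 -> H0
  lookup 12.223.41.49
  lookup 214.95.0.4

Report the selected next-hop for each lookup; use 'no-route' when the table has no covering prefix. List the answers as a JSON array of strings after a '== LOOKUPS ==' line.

Trace:
  add 214.0.0.0/8 -> H2 at depth 8
  - 214.0.0.0/8 clear@8
  add 12.223.0.0/16 -> H2 at depth 16
  - 12.223.0.0/16 clear@16
  add 214.0.0.0/8 -> H0 at depth 8
  lookup 214.0.1.177: bits 11010110 walk d0:-→d1:-→d2:-→d3:-→d4:-→d5:-→d6:-→d7:-→d8:H0 -> H0
  add 12.223.41.62/32 -> H3 at depth 32
  lookup 214.12.186.117: bits 11010110 walk d0:-→d1:-→d2:-→d3:-→d4:-→d5:-→d6:-→d7:-→d8:H0 -> H0
  lookup 12.223.41.62: bits 00001100110111110010100100111110 walk d0:-→d1:-→d2:-→d3:-→d4:-→d5:-→d6:-→d7:-→d8:-→d9:-→d10:-→d11:-→d12:-→d13:-→d14:-→d15:-→d16:-→d17:-→d18:-→d19:-→d20:-→d21:-→d22:-→d23:-→d24:-→d25:-→d26:-→d27:-→d28:-→d29:-→d30:-→d31:-→d32:H3 -> H3
  add 12.208.0.0/12 -> H1 at depth 12
  lookup 12.223.41.62: bits 00001100110111110010100100111110 walk d0:-→d1:-→d2:-→d3:-→d4:-→d5:-→d6:-→d7:-→d8:-→d9:-→d10:-→d11:-→d12:H1→d13:-→d14:-→d15:-→d16:-→d17:-→d18:-→d19:-→d20:-→d21:-→d22:-→d23:-→d24:-→d25:-→d26:-→d27:-→d28:-→d29:-→d30:-→d31:-→d32:H3 -> H3
  - 214.0.0.0/8 clear@8
  - 12.208.0.0/12 clear@12
  lookup 12.223.41.62: bits 00001100110111110010100100111110 walk d0:-→d1:-→d2:-→d3:-→d4:-→d5:-→d6:-→d7:-→d8:-→d9:-→d10:-→d11:-→d12:-→d13:-→d14:-→d15:-→d16:-→d17:-→d18:-→d19:-→d20:-→d21:-→d22:-→d23:-→d24:-→d25:-→d26:-→d27:-→d28:-→d29:-→d30:-→d31:-→d32:H3 -> H3
  add 0.0.0.0/0 -> H3 at depth 0
  add 12.223.41.0/24 -> H1 at depth 24
  add 12.223.32.0/20 -> H3 at depth 20
  - 12.223.32.0/20 clear@20
  - 12.223.41.62/32 clear@32
  lookup 12.223.41.0: bits 00001100110111110010100100 walk d0:H3→d1:-→d2:-→d3:-→d4:-→d5:-→d6:-→d7:-→d8:-→d9:-→d10:-→d11:-→d12:-→d13:-→d14:-→d15:-→d16:-→d17:-→d18:-→d19:-→d20:-→d21:-→d22:-→d23:-→d24:H1→d25:-→d26:- -> H1
  add 12.223.41.48/28 -> H3 at depth 28
  add 0.0.0.0/1 -> H1 at depth 1
  lookup 12.223.41.48: bits 0000110011011111001010010011 walk d0:H3→d1:H1→d2:-→d3:-→d4:-→d5:-→d6:-→d7:-→d8:-→d9:-→d10:-→d11:-→d12:-→d13:-→d14:-→d15:-→d16:-→d17:-→d18:-→d19:-→d20:-→d21:-→d22:-→d23:-→d24:H1→d25:-→d26:-→d27:-→d28:H3 -> H3
  add 22.99.0.0/18 -> H0 at depth 18
  add 0.0.0.0/0 -> H1 at depth 0
  add 89.160.0.0/12 -> H2 at depth 12
  lookup 12.223.41.3: bits 00001100110111110010100100 walk d0:H1→d1:H1→d2:-→d3:-→d4:-→d5:-→d6:-→d7:-→d8:-→d9:-→d10:-→d11:-→d12:-→d13:-→d14:-→d15:-→d16:-→d17:-→d18:-→d19:-→d20:-→d21:-→d22:-→d23:-→d24:H1→d25:-→d26:- -> H1
  add 12.223.41.62/32 -> H2 at depth 32
  lookup 22.99.5.165: bits 000101100110001100 walk d0:H1→d1:H1→d2:-→d3:-→d4:-→d5:-→d6:-→d7:-→d8:-→d9:-→d10:-→d11:-→d12:-→d13:-→d14:-→d15:-→d16:-→d17:-→d18:H0 -> H0
  - 12.223.41.0/24 clear@24
  lookup 89.160.5.242: bits 010110011010 walk d0:H1→d1:H1→d2:-→d3:-→d4:-→d5:-→d6:-→d7:-→d8:-→d9:-→d10:-→d11:-→d12:H2 -> H2
  add 214.95.0.0/16 -> H1 at depth 16
  add 12.223.32.0/20 -> H0 at depth 20
  lookup 12.223.41.49: bits 0000110011011111001010010011 walk d0:H1→d1:H1→d2:-→d3:-→d4:-→d5:-→d6:-→d7:-→d8:-→d9:-→d10:-→d11:-→d12:-→d13:-→d14:-→d15:-→d16:-→d17:-→d18:-→d19:-→d20:H0→d21:-→d22:-→d23:-→d24:-→d25:-→d26:-→d27:-→d28:H3 -> H3
  lookup 214.95.0.4: bits 1101011001011111 walk d0:H1→d1:-→d2:-→d3:-→d4:-→d5:-→d6:-→d7:-→d8:-→d9:-→d10:-→d11:-→d12:-→d13:-→d14:-→d15:-→d16:H1 -> H1

== LOOKUPS ==
["H0","H0","H3","H3","H3","H1","H3","H1","H0","H2","H3","H1"]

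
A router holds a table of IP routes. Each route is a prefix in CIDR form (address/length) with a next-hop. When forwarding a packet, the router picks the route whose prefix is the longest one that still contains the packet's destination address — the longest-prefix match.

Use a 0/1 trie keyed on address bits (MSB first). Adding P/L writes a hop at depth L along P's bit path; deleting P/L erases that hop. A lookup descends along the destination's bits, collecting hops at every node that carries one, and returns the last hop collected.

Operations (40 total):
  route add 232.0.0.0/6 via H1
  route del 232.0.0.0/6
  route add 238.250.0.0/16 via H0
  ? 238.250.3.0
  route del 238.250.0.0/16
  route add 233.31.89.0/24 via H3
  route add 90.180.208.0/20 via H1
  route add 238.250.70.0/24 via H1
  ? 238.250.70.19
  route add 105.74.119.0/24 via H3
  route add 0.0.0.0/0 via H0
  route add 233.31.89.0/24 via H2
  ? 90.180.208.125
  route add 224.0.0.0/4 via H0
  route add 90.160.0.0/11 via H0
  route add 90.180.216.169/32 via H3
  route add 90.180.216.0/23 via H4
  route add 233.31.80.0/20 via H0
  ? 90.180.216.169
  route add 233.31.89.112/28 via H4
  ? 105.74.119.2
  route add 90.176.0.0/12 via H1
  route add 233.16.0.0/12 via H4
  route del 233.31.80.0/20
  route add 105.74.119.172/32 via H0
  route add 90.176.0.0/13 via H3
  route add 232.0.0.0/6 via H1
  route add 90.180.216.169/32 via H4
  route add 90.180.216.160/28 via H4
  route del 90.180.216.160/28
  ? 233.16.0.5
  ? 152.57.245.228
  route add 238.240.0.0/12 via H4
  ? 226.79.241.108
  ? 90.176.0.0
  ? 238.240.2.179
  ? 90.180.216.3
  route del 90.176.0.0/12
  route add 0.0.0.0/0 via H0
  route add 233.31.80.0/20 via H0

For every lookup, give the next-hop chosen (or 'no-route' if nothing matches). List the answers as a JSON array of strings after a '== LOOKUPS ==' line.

Process each operation:
  add 232.0.0.0/6 -> H1 at depth 6
  - 232.0.0.0/6 clear@6
  add 238.250.0.0/16 -> H0 at depth 16
  Q 238.250.3.0: descend 1110111011111010 ; hops seen [H0] ; pick H0
  - 238.250.0.0/16 clear@16
  add 233.31.89.0/24 -> H3 at depth 24
  add 90.180.208.0/20 -> H1 at depth 20
  add 238.250.70.0/24 -> H1 at depth 24
  Q 238.250.70.19: descend 111011101111101001000110 ; hops seen [H1] ; pick H1
  add 105.74.119.0/24 -> H3 at depth 24
  add 0.0.0.0/0 -> H0 at depth 0
  add 233.31.89.0/24 -> H2 at depth 24
  Q 90.180.208.125: descend 01011010101101001101 ; hops seen [H0,H1] ; pick H1
  add 224.0.0.0/4 -> H0 at depth 4
  add 90.160.0.0/11 -> H0 at depth 11
  add 90.180.216.169/32 -> H3 at depth 32
  add 90.180.216.0/23 -> H4 at depth 23
  add 233.31.80.0/20 -> H0 at depth 20
  Q 90.180.216.169: descend 01011010101101001101100010101001 ; hops seen [H0,H0,H1,H4,H3] ; pick H3
  add 233.31.89.112/28 -> H4 at depth 28
  Q 105.74.119.2: descend 011010010100101001110111 ; hops seen [H0,H3] ; pick H3
  add 90.176.0.0/12 -> H1 at depth 12
  add 233.16.0.0/12 -> H4 at depth 12
  - 233.31.80.0/20 clear@20
  add 105.74.119.172/32 -> H0 at depth 32
  add 90.176.0.0/13 -> H3 at depth 13
  add 232.0.0.0/6 -> H1 at depth 6
  add 90.180.216.169/32 -> H4 at depth 32
  add 90.180.216.160/28 -> H4 at depth 28
  - 90.180.216.160/28 clear@28
  Q 233.16.0.5: descend 111010010001 ; hops seen [H0,H0,H1,H4] ; pick H4
  Q 152.57.245.228: descend 1 ; hops seen [H0] ; pick H0
  add 238.240.0.0/12 -> H4 at depth 12
  Q 226.79.241.108: descend 1110 ; hops seen [H0,H0] ; pick H0
  Q 90.176.0.0: descend 0101101010110 ; hops seen [H0,H0,H1,H3] ; pick H3
  Q 238.240.2.179: descend 111011101111 ; hops seen [H0,H0,H4] ; pick H4
  Q 90.180.216.3: descend 010110101011010011011000 ; hops seen [H0,H0,H1,H3,H1,H4] ; pick H4
  - 90.176.0.0/12 clear@12
  add 0.0.0.0/0 -> H0 at depth 0
  add 233.31.80.0/20 -> H0 at depth 20

== LOOKUPS ==
["H0","H1","H1","H3","H3","H4","H0","H0","H3","H4","H4"]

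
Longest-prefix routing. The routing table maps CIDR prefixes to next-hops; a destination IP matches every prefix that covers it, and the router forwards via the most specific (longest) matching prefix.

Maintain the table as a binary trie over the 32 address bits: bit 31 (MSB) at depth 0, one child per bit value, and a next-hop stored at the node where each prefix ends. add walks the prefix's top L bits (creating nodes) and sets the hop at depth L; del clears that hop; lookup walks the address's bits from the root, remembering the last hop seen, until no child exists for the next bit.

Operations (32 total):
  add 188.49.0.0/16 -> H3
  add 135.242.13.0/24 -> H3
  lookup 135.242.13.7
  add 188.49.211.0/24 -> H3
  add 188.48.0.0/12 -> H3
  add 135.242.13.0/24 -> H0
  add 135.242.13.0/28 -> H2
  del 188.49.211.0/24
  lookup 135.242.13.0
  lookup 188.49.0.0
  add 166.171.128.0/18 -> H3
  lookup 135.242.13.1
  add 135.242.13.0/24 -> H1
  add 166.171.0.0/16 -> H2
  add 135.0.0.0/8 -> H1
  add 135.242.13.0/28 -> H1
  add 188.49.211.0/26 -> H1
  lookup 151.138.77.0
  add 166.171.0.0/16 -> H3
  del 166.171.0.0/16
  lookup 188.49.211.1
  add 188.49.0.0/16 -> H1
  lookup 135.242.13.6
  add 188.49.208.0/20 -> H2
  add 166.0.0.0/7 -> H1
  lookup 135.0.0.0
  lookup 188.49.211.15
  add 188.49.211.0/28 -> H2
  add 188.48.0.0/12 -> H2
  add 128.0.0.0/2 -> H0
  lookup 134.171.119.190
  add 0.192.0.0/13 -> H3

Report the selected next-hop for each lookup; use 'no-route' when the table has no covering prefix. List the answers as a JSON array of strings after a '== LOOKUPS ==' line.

Apply in order:
  + 188.49.0.0/16 (H3) depth=16
  + 135.242.13.0/24 (H3) depth=24
  ? 135.242.13.7  path d0:-→d1:-→d2:-→d3:-→d4:-→d5:-→d6:-→d7:-→d8:-→d9:-→d10:-→d11:-→d12:-→d13:-→d14:-→d15:-→d16:-→d17:-→d18:-→d19:-→d20:-→d21:-→d22:-→d23:-→d24:H3  best=H3
  + 188.49.211.0/24 (H3) depth=24
  + 188.48.0.0/12 (H3) depth=12
  + 135.242.13.0/24 (H0) depth=24
  + 135.242.13.0/28 (H2) depth=28
  - 188.49.211.0/24 clear@24
  ? 135.242.13.0  path d0:-→d1:-→d2:-→d3:-→d4:-→d5:-→d6:-→d7:-→d8:-→d9:-→d10:-→d11:-→d12:-→d13:-→d14:-→d15:-→d16:-→d17:-→d18:-→d19:-→d20:-→d21:-→d22:-→d23:-→d24:H0→d25:-→d26:-→d27:-→d28:H2  best=H2
  ? 188.49.0.0  path d0:-→d1:-→d2:-→d3:-→d4:-→d5:-→d6:-→d7:-→d8:-→d9:-→d10:-→d11:-→d12:H3→d13:-→d14:-→d15:-→d16:H3  best=H3
  + 166.171.128.0/18 (H3) depth=18
  ? 135.242.13.1  path d0:-→d1:-→d2:-→d3:-→d4:-→d5:-→d6:-→d7:-→d8:-→d9:-→d10:-→d11:-→d12:-→d13:-→d14:-→d15:-→d16:-→d17:-→d18:-→d19:-→d20:-→d21:-→d22:-→d23:-→d24:H0→d25:-→d26:-→d27:-→d28:H2  best=H2
  + 135.242.13.0/24 (H1) depth=24
  + 166.171.0.0/16 (H2) depth=16
  + 135.0.0.0/8 (H1) depth=8
  + 135.242.13.0/28 (H1) depth=28
  + 188.49.211.0/26 (H1) depth=26
  ? 151.138.77.0  path d0:-→d1:-→d2:-→d3:-  best=no-route
  + 166.171.0.0/16 (H3) depth=16
  - 166.171.0.0/16 clear@16
  ? 188.49.211.1  path d0:-→d1:-→d2:-→d3:-→d4:-→d5:-→d6:-→d7:-→d8:-→d9:-→d10:-→d11:-→d12:H3→d13:-→d14:-→d15:-→d16:H3→d17:-→d18:-→d19:-→d20:-→d21:-→d22:-→d23:-→d24:-→d25:-→d26:H1  best=H1
  + 188.49.0.0/16 (H1) depth=16
  ? 135.242.13.6  path d0:-→d1:-→d2:-→d3:-→d4:-→d5:-→d6:-→d7:-→d8:H1→d9:-→d10:-→d11:-→d12:-→d13:-→d14:-→d15:-→d16:-→d17:-→d18:-→d19:-→d20:-→d21:-→d22:-→d23:-→d24:H1→d25:-→d26:-→d27:-→d28:H1  best=H1
  + 188.49.208.0/20 (H2) depth=20
  + 166.0.0.0/7 (H1) depth=7
  ? 135.0.0.0  path d0:-→d1:-→d2:-→d3:-→d4:-→d5:-→d6:-→d7:-→d8:H1  best=H1
  ? 188.49.211.15  path d0:-→d1:-→d2:-→d3:-→d4:-→d5:-→d6:-→d7:-→d8:-→d9:-→d10:-→d11:-→d12:H3→d13:-→d14:-→d15:-→d16:H1→d17:-→d18:-→d19:-→d20:H2→d21:-→d22:-→d23:-→d24:-→d25:-→d26:H1  best=H1
  + 188.49.211.0/28 (H2) depth=28
  + 188.48.0.0/12 (H2) depth=12
  + 128.0.0.0/2 (H0) depth=2
  ? 134.171.119.190  path d0:-→d1:-→d2:H0→d3:-→d4:-→d5:-→d6:-→d7:-  best=H0
  + 0.192.0.0/13 (H3) depth=13

== LOOKUPS ==
["H3","H2","H3","H2","no-route","H1","H1","H1","H1","H0"]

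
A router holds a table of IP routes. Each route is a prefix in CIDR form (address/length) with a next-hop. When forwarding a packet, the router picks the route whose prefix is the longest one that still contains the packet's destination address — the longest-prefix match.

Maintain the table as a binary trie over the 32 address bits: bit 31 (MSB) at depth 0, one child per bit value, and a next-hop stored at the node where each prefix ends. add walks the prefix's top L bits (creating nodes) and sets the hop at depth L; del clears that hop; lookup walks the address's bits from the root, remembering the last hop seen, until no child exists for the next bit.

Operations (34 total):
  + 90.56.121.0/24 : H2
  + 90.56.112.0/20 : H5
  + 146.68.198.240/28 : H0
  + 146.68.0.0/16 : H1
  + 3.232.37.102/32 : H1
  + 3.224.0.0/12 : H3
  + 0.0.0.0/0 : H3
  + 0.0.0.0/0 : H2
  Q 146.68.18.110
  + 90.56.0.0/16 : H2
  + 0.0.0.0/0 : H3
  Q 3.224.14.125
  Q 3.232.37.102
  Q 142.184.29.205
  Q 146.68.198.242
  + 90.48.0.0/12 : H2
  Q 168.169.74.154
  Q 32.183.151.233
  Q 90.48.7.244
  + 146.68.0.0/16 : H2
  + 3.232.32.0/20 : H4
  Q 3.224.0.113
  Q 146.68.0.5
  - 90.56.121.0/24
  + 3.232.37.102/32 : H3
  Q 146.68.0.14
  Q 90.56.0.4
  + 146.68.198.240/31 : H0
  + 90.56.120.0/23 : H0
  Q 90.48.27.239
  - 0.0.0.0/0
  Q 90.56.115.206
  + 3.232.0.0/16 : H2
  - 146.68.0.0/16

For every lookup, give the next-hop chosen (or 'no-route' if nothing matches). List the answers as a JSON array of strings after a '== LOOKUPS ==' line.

Apply in order:
  add 90.56.121.0/24 -> H2 at depth 24
  add 90.56.112.0/20 -> H5 at depth 20
  add 146.68.198.240/28 -> H0 at depth 28
  add 146.68.0.0/16 -> H1 at depth 16
  add 3.232.37.102/32 -> H1 at depth 32
  add 3.224.0.0/12 -> H3 at depth 12
  add 0.0.0.0/0 -> H3 at depth 0
  add 0.0.0.0/0 -> H2 at depth 0
  ? 146.68.18.110  path d0:H2→d1:-→d2:-→d3:-→d4:-→d5:-→d6:-→d7:-→d8:-→d9:-→d10:-→d11:-→d12:-→d13:-→d14:-→d15:-→d16:H1  best=H1
  add 90.56.0.0/16 -> H2 at depth 16
  add 0.0.0.0/0 -> H3 at depth 0
  ? 3.224.14.125  path d0:H3→d1:-→d2:-→d3:-→d4:-→d5:-→d6:-→d7:-→d8:-→d9:-→d10:-→d11:-→d12:H3  best=H3
  ? 3.232.37.102  path d0:H3→d1:-→d2:-→d3:-→d4:-→d5:-→d6:-→d7:-→d8:-→d9:-→d10:-→d11:-→d12:H3→d13:-→d14:-→d15:-→d16:-→d17:-→d18:-→d19:-→d20:-→d21:-→d22:-→d23:-→d24:-→d25:-→d26:-→d27:-→d28:-→d29:-→d30:-→d31:-→d32:H1  best=H1
  ? 142.184.29.205  path d0:H3→d1:-→d2:-→d3:-  best=H3
  ? 146.68.198.242  path d0:H3→d1:-→d2:-→d3:-→d4:-→d5:-→d6:-→d7:-→d8:-→d9:-→d10:-→d11:-→d12:-→d13:-→d14:-→d15:-→d16:H1→d17:-→d18:-→d19:-→d20:-→d21:-→d22:-→d23:-→d24:-→d25:-→d26:-→d27:-→d28:H0  best=H0
  add 90.48.0.0/12 -> H2 at depth 12
  ? 168.169.74.154  path d0:H3→d1:-→d2:-  best=H3
  ? 32.183.151.233  path d0:H3→d1:-→d2:-  best=H3
  ? 90.48.7.244  path d0:H3→d1:-→d2:-→d3:-→d4:-→d5:-→d6:-→d7:-→d8:-→d9:-→d10:-→d11:-→d12:H2  best=H2
  add 146.68.0.0/16 -> H2 at depth 16
  add 3.232.32.0/20 -> H4 at depth 20
  ? 3.224.0.113  path d0:H3→d1:-→d2:-→d3:-→d4:-→d5:-→d6:-→d7:-→d8:-→d9:-→d10:-→d11:-→d12:H3  best=H3
  ? 146.68.0.5  path d0:H3→d1:-→d2:-→d3:-→d4:-→d5:-→d6:-→d7:-→d8:-→d9:-→d10:-→d11:-→d12:-→d13:-→d14:-→d15:-→d16:H2  best=H2
  del 90.56.121.0/24 (clear depth 24)
  add 3.232.37.102/32 -> H3 at depth 32
  ? 146.68.0.14  path d0:H3→d1:-→d2:-→d3:-→d4:-→d5:-→d6:-→d7:-→d8:-→d9:-→d10:-→d11:-→d12:-→d13:-→d14:-→d15:-→d16:H2  best=H2
  ? 90.56.0.4  path d0:H3→d1:-→d2:-→d3:-→d4:-→d5:-→d6:-→d7:-→d8:-→d9:-→d10:-→d11:-→d12:H2→d13:-→d14:-→d15:-→d16:H2→d17:-  best=H2
  add 146.68.198.240/31 -> H0 at depth 31
  add 90.56.120.0/23 -> H0 at depth 23
  ? 90.48.27.239  path d0:H3→d1:-→d2:-→d3:-→d4:-→d5:-→d6:-→d7:-→d8:-→d9:-→d10:-→d11:-→d12:H2  best=H2
  del 0.0.0.0/0 (clear depth 0)
  ? 90.56.115.206  path d0:-→d1:-→d2:-→d3:-→d4:-→d5:-→d6:-→d7:-→d8:-→d9:-→d10:-→d11:-→d12:H2→d13:-→d14:-→d15:-→d16:H2→d17:-→d18:-→d19:-→d20:H5  best=H5
  add 3.232.0.0/16 -> H2 at depth 16
  del 146.68.0.0/16 (clear depth 16)

== LOOKUPS ==
["H1","H3","H1","H3","H0","H3","H3","H2","H3","H2","H2","H2","H2","H5"]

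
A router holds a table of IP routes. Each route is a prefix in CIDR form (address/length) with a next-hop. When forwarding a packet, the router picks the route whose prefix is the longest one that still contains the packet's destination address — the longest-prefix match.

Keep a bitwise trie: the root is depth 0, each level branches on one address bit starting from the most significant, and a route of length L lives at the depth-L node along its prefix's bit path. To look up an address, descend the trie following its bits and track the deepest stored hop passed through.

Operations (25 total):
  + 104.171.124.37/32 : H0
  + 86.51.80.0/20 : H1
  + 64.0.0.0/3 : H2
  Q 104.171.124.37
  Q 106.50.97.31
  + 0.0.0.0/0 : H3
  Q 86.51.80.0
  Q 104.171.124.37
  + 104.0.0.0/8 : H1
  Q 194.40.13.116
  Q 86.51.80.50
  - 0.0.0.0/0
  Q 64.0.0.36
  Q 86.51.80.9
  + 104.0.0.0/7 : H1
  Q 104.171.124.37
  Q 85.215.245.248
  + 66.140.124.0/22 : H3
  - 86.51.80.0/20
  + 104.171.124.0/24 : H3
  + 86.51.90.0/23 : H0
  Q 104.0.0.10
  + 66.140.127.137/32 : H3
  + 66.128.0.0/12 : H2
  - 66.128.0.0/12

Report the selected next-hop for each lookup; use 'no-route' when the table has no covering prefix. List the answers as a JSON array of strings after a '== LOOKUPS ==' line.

Process each operation:
  add 104.171.124.37/32 -> H0 at depth 32
  add 86.51.80.0/20 -> H1 at depth 20
  add 64.0.0.0/3 -> H2 at depth 3
  ? 104.171.124.37  path d0:-→d1:-→d2:-→d3:-→d4:-→d5:-→d6:-→d7:-→d8:-→d9:-→d10:-→d11:-→d12:-→d13:-→d14:-→d15:-→d16:-→d17:-→d18:-→d19:-→d20:-→d21:-→d22:-→d23:-→d24:-→d25:-→d26:-→d27:-→d28:-→d29:-→d30:-→d31:-→d32:H0  best=H0
  ? 106.50.97.31  path d0:-→d1:-→d2:-→d3:-→d4:-→d5:-→d6:-  best=no-route
  add 0.0.0.0/0 -> H3 at depth 0
  ? 86.51.80.0  path d0:H3→d1:-→d2:-→d3:H2→d4:-→d5:-→d6:-→d7:-→d8:-→d9:-→d10:-→d11:-→d12:-→d13:-→d14:-→d15:-→d16:-→d17:-→d18:-→d19:-→d20:H1  best=H1
  ? 104.171.124.37  path d0:H3→d1:-→d2:-→d3:-→d4:-→d5:-→d6:-→d7:-→d8:-→d9:-→d10:-→d11:-→d12:-→d13:-→d14:-→d15:-→d16:-→d17:-→d18:-→d19:-→d20:-→d21:-→d22:-→d23:-→d24:-→d25:-→d26:-→d27:-→d28:-→d29:-→d30:-→d31:-→d32:H0  best=H0
  add 104.0.0.0/8 -> H1 at depth 8
  ? 194.40.13.116  path d0:H3  best=H3
  ? 86.51.80.50  path d0:H3→d1:-→d2:-→d3:H2→d4:-→d5:-→d6:-→d7:-→d8:-→d9:-→d10:-→d11:-→d12:-→d13:-→d14:-→d15:-→d16:-→d17:-→d18:-→d19:-→d20:H1  best=H1
  - 0.0.0.0/0 clear@0
  ? 64.0.0.36  path d0:-→d1:-→d2:-→d3:H2  best=H2
  ? 86.51.80.9  path d0:-→d1:-→d2:-→d3:H2→d4:-→d5:-→d6:-→d7:-→d8:-→d9:-→d10:-→d11:-→d12:-→d13:-→d14:-→d15:-→d16:-→d17:-→d18:-→d19:-→d20:H1  best=H1
  add 104.0.0.0/7 -> H1 at depth 7
  ? 104.171.124.37  path d0:-→d1:-→d2:-→d3:-→d4:-→d5:-→d6:-→d7:H1→d8:H1→d9:-→d10:-→d11:-→d12:-→d13:-→d14:-→d15:-→d16:-→d17:-→d18:-→d19:-→d20:-→d21:-→d22:-→d23:-→d24:-→d25:-→d26:-→d27:-→d28:-→d29:-→d30:-→d31:-→d32:H0  best=H0
  ? 85.215.245.248  path d0:-→d1:-→d2:-→d3:H2→d4:-→d5:-→d6:-  best=H2
  add 66.140.124.0/22 -> H3 at depth 22
  - 86.51.80.0/20 clear@20
  add 104.171.124.0/24 -> H3 at depth 24
  add 86.51.90.0/23 -> H0 at depth 23
  ? 104.0.0.10  path d0:-→d1:-→d2:-→d3:-→d4:-→d5:-→d6:-→d7:H1→d8:H1  best=H1
  add 66.140.127.137/32 -> H3 at depth 32
  add 66.128.0.0/12 -> H2 at depth 12
  - 66.128.0.0/12 clear@12

== LOOKUPS ==
["H0","no-route","H1","H0","H3","H1","H2","H1","H0","H2","H1"]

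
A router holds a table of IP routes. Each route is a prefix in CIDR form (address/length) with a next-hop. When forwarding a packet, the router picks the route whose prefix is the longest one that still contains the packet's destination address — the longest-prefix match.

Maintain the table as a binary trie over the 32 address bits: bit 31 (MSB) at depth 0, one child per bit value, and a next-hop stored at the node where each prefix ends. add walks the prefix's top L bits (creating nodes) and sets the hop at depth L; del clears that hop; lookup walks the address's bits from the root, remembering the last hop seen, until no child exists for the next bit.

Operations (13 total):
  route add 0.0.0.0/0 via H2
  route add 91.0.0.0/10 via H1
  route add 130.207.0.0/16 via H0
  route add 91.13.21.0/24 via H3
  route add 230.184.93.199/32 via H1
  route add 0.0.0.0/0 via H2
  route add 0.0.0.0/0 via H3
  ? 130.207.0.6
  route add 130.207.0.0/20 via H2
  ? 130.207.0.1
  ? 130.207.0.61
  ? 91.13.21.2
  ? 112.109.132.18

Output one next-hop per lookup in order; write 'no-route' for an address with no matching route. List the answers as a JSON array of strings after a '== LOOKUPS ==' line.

Process each operation:
  + 0.0.0.0/0 (H2) depth=0
  + 91.0.0.0/10 (H1) depth=10
  + 130.207.0.0/16 (H0) depth=16
  + 91.13.21.0/24 (H3) depth=24
  + 230.184.93.199/32 (H1) depth=32
  + 0.0.0.0/0 (H2) depth=0
  + 0.0.0.0/0 (H3) depth=0
  lookup 130.207.0.6: bits 1000001011001111 walk d0:H3→d1:-→d2:-→d3:-→d4:-→d5:-→d6:-→d7:-→d8:-→d9:-→d10:-→d11:-→d12:-→d13:-→d14:-→d15:-→d16:H0 -> H0
  + 130.207.0.0/20 (H2) depth=20
  lookup 130.207.0.1: bits 10000010110011110000 walk d0:H3→d1:-→d2:-→d3:-→d4:-→d5:-→d6:-→d7:-→d8:-→d9:-→d10:-→d11:-→d12:-→d13:-→d14:-→d15:-→d16:H0→d17:-→d18:-→d19:-→d20:H2 -> H2
  lookup 130.207.0.61: bits 10000010110011110000 walk d0:H3→d1:-→d2:-→d3:-→d4:-→d5:-→d6:-→d7:-→d8:-→d9:-→d10:-→d11:-→d12:-→d13:-→d14:-→d15:-→d16:H0→d17:-→d18:-→d19:-→d20:H2 -> H2
  lookup 91.13.21.2: bits 010110110000110100010101 walk d0:H3→d1:-→d2:-→d3:-→d4:-→d5:-→d6:-→d7:-→d8:-→d9:-→d10:H1→d11:-→d12:-→d13:-→d14:-→d15:-→d16:-→d17:-→d18:-→d19:-→d20:-→d21:-→d22:-→d23:-→d24:H3 -> H3
  lookup 112.109.132.18: bits 01 walk d0:H3→d1:-→d2:- -> H3

== LOOKUPS ==
["H0","H2","H2","H3","H3"]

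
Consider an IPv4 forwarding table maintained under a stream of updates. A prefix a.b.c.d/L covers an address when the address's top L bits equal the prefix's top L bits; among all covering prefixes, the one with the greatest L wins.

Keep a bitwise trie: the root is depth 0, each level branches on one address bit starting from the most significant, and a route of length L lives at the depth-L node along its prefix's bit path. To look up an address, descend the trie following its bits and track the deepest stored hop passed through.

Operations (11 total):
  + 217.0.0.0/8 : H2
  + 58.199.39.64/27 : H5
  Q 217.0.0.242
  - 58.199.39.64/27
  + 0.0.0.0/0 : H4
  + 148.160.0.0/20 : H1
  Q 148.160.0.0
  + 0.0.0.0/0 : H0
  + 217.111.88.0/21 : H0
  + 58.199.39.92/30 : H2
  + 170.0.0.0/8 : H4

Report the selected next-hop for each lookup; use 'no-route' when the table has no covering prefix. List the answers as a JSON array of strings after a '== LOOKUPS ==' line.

Apply in order:
  + 217.0.0.0/8 (H2) depth=8
  + 58.199.39.64/27 (H5) depth=27
  ? 217.0.0.242  path d0:-→d1:-→d2:-→d3:-→d4:-→d5:-→d6:-→d7:-→d8:H2  best=H2
  del 58.199.39.64/27 (clear depth 27)
  + 0.0.0.0/0 (H4) depth=0
  + 148.160.0.0/20 (H1) depth=20
  ? 148.160.0.0  path d0:H4→d1:-→d2:-→d3:-→d4:-→d5:-→d6:-→d7:-→d8:-→d9:-→d10:-→d11:-→d12:-→d13:-→d14:-→d15:-→d16:-→d17:-→d18:-→d19:-→d20:H1  best=H1
  + 0.0.0.0/0 (H0) depth=0
  + 217.111.88.0/21 (H0) depth=21
  + 58.199.39.92/30 (H2) depth=30
  + 170.0.0.0/8 (H4) depth=8

== LOOKUPS ==
["H2","H1"]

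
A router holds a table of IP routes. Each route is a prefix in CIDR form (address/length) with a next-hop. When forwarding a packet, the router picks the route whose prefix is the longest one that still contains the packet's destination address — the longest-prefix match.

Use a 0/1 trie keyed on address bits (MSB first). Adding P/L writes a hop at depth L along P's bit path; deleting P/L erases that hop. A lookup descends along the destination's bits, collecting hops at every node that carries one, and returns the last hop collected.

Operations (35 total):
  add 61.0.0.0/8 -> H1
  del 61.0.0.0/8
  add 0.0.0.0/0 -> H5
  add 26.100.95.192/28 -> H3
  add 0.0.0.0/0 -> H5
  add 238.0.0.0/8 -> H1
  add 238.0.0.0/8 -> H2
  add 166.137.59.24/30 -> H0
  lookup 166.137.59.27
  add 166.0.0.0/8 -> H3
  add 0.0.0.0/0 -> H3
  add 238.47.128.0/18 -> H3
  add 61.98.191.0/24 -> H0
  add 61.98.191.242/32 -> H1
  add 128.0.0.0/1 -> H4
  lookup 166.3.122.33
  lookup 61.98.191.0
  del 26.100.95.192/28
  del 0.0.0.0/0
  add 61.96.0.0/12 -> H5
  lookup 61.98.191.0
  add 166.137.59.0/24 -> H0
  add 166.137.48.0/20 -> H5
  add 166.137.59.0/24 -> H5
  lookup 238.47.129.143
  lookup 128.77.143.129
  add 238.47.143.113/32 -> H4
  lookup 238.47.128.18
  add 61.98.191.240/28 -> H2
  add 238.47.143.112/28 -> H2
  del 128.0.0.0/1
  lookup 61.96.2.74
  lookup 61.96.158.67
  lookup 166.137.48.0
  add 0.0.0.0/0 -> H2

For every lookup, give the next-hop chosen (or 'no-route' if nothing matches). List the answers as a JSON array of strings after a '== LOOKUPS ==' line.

Apply in order:
  + 61.0.0.0/8 (H1) depth=8
  del 61.0.0.0/8 (clear depth 8)
  + 0.0.0.0/0 (H5) depth=0
  + 26.100.95.192/28 (H3) depth=28
  + 0.0.0.0/0 (H5) depth=0
  + 238.0.0.0/8 (H1) depth=8
  + 238.0.0.0/8 (H2) depth=8
  + 166.137.59.24/30 (H0) depth=30
  Q 166.137.59.27: descend 101001101000100100111011000110 ; hops seen [H5,H0] ; pick H0
  + 166.0.0.0/8 (H3) depth=8
  + 0.0.0.0/0 (H3) depth=0
  + 238.47.128.0/18 (H3) depth=18
  + 61.98.191.0/24 (H0) depth=24
  + 61.98.191.242/32 (H1) depth=32
  + 128.0.0.0/1 (H4) depth=1
  Q 166.3.122.33: descend 10100110 ; hops seen [H3,H4,H3] ; pick H3
  Q 61.98.191.0: descend 001111010110001010111111 ; hops seen [H3,H0] ; pick H0
  del 26.100.95.192/28 (clear depth 28)
  del 0.0.0.0/0 (clear depth 0)
  + 61.96.0.0/12 (H5) depth=12
  Q 61.98.191.0: descend 001111010110001010111111 ; hops seen [H5,H0] ; pick H0
  + 166.137.59.0/24 (H0) depth=24
  + 166.137.48.0/20 (H5) depth=20
  + 166.137.59.0/24 (H5) depth=24
  Q 238.47.129.143: descend 111011100010111110 ; hops seen [H4,H2,H3] ; pick H3
  Q 128.77.143.129: descend 10 ; hops seen [H4] ; pick H4
  + 238.47.143.113/32 (H4) depth=32
  Q 238.47.128.18: descend 11101110001011111000 ; hops seen [H4,H2,H3] ; pick H3
  + 61.98.191.240/28 (H2) depth=28
  + 238.47.143.112/28 (H2) depth=28
  del 128.0.0.0/1 (clear depth 1)
  Q 61.96.2.74: descend 00111101011000 ; hops seen [H5] ; pick H5
  Q 61.96.158.67: descend 00111101011000 ; hops seen [H5] ; pick H5
  Q 166.137.48.0: descend 10100110100010010011 ; hops seen [H3,H5] ; pick H5
  + 0.0.0.0/0 (H2) depth=0

== LOOKUPS ==
["H0","H3","H0","H0","H3","H4","H3","H5","H5","H5"]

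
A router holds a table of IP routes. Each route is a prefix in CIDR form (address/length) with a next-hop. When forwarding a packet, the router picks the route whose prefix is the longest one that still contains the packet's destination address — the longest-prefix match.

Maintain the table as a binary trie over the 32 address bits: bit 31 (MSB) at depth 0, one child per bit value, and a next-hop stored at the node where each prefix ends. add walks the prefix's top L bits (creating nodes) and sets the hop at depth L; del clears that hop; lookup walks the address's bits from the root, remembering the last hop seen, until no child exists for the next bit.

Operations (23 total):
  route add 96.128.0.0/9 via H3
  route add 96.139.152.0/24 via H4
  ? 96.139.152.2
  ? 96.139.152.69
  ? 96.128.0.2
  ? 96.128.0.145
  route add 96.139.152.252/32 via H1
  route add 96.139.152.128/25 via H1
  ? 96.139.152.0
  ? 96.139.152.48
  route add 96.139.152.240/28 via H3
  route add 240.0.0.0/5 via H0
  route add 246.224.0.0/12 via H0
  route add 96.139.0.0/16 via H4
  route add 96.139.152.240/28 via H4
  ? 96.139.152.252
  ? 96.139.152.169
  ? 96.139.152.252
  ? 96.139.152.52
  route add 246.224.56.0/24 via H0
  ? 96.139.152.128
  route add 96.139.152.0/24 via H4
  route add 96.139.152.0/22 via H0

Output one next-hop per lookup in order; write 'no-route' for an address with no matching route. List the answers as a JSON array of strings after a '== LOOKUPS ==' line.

Process each operation:
  + 96.128.0.0/9 (H3) depth=9
  + 96.139.152.0/24 (H4) depth=24
  lookup 96.139.152.2: bits 011000001000101110011000 walk d0:-→d1:-→d2:-→d3:-→d4:-→d5:-→d6:-→d7:-→d8:-→d9:H3→d10:-→d11:-→d12:-→d13:-→d14:-→d15:-→d16:-→d17:-→d18:-→d19:-→d20:-→d21:-→d22:-→d23:-→d24:H4 -> H4
  lookup 96.139.152.69: bits 011000001000101110011000 walk d0:-→d1:-→d2:-→d3:-→d4:-→d5:-→d6:-→d7:-→d8:-→d9:H3→d10:-→d11:-→d12:-→d13:-→d14:-→d15:-→d16:-→d17:-→d18:-→d19:-→d20:-→d21:-→d22:-→d23:-→d24:H4 -> H4
  lookup 96.128.0.2: bits 011000001000 walk d0:-→d1:-→d2:-→d3:-→d4:-→d5:-→d6:-→d7:-→d8:-→d9:H3→d10:-→d11:-→d12:- -> H3
  lookup 96.128.0.145: bits 011000001000 walk d0:-→d1:-→d2:-→d3:-→d4:-→d5:-→d6:-→d7:-→d8:-→d9:H3→d10:-→d11:-→d12:- -> H3
  + 96.139.152.252/32 (H1) depth=32
  + 96.139.152.128/25 (H1) depth=25
  lookup 96.139.152.0: bits 011000001000101110011000 walk d0:-→d1:-→d2:-→d3:-→d4:-→d5:-→d6:-→d7:-→d8:-→d9:H3→d10:-→d11:-→d12:-→d13:-→d14:-→d15:-→d16:-→d17:-→d18:-→d19:-→d20:-→d21:-→d22:-→d23:-→d24:H4 -> H4
  lookup 96.139.152.48: bits 011000001000101110011000 walk d0:-→d1:-→d2:-→d3:-→d4:-→d5:-→d6:-→d7:-→d8:-→d9:H3→d10:-→d11:-→d12:-→d13:-→d14:-→d15:-→d16:-→d17:-→d18:-→d19:-→d20:-→d21:-→d22:-→d23:-→d24:H4 -> H4
  + 96.139.152.240/28 (H3) depth=28
  + 240.0.0.0/5 (H0) depth=5
  + 246.224.0.0/12 (H0) depth=12
  + 96.139.0.0/16 (H4) depth=16
  + 96.139.152.240/28 (H4) depth=28
  lookup 96.139.152.252: bits 01100000100010111001100011111100 walk d0:-→d1:-→d2:-→d3:-→d4:-→d5:-→d6:-→d7:-→d8:-→d9:H3→d10:-→d11:-→d12:-→d13:-→d14:-→d15:-→d16:H4→d17:-→d18:-→d19:-→d20:-→d21:-→d22:-→d23:-→d24:H4→d25:H1→d26:-→d27:-→d28:H4→d29:-→d30:-→d31:-→d32:H1 -> H1
  lookup 96.139.152.169: bits 0110000010001011100110001 walk d0:-→d1:-→d2:-→d3:-→d4:-→d5:-→d6:-→d7:-→d8:-→d9:H3→d10:-→d11:-→d12:-→d13:-→d14:-→d15:-→d16:H4→d17:-→d18:-→d19:-→d20:-→d21:-→d22:-→d23:-→d24:H4→d25:H1 -> H1
  lookup 96.139.152.252: bits 01100000100010111001100011111100 walk d0:-→d1:-→d2:-→d3:-→d4:-→d5:-→d6:-→d7:-→d8:-→d9:H3→d10:-→d11:-→d12:-→d13:-→d14:-→d15:-→d16:H4→d17:-→d18:-→d19:-→d20:-→d21:-→d22:-→d23:-→d24:H4→d25:H1→d26:-→d27:-→d28:H4→d29:-→d30:-→d31:-→d32:H1 -> H1
  lookup 96.139.152.52: bits 011000001000101110011000 walk d0:-→d1:-→d2:-→d3:-→d4:-→d5:-→d6:-→d7:-→d8:-→d9:H3→d10:-→d11:-→d12:-→d13:-→d14:-→d15:-→d16:H4→d17:-→d18:-→d19:-→d20:-→d21:-→d22:-→d23:-→d24:H4 -> H4
  + 246.224.56.0/24 (H0) depth=24
  lookup 96.139.152.128: bits 0110000010001011100110001 walk d0:-→d1:-→d2:-→d3:-→d4:-→d5:-→d6:-→d7:-→d8:-→d9:H3→d10:-→d11:-→d12:-→d13:-→d14:-→d15:-→d16:H4→d17:-→d18:-→d19:-→d20:-→d21:-→d22:-→d23:-→d24:H4→d25:H1 -> H1
  + 96.139.152.0/24 (H4) depth=24
  + 96.139.152.0/22 (H0) depth=22

== LOOKUPS ==
["H4","H4","H3","H3","H4","H4","H1","H1","H1","H4","H1"]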